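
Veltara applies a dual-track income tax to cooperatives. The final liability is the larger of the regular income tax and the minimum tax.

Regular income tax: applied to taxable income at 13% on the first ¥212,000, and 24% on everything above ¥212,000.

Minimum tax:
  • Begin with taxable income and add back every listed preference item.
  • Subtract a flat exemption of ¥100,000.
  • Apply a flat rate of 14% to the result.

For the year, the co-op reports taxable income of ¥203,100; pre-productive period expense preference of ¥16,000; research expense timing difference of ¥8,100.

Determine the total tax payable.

¥26,403

Regular income tax:
  ¥203,100 × 13% = ¥26,403

Minimum tax:
  Adjusted income: ¥203,100 + ¥16,000 + ¥8,100 = ¥227,200
  Less exemption ¥100,000 → base ¥127,200
  ¥127,200 × 14% = ¥17,808

¥26,403 > ¥17,808, so the regular income tax governs.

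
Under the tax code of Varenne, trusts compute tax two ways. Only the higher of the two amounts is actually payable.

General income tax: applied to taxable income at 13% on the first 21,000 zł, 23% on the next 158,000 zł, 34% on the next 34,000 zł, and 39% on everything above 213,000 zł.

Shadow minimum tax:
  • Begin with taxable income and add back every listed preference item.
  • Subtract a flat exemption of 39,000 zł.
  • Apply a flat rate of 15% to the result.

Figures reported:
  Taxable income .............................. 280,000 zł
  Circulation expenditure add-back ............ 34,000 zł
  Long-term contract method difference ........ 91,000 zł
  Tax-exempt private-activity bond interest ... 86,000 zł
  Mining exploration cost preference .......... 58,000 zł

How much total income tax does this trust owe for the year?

76,760 zł

Shadow minimum tax:
  Adjusted income: 280,000 zł + 34,000 zł + 91,000 zł + 86,000 zł + 58,000 zł = 549,000 zł
  Less exemption 39,000 zł → base 510,000 zł
  510,000 zł × 15% = 76,500 zł

General income tax:
  21,000 zł × 13% = 2,730 zł
  158,000 zł × 23% = 36,340 zł
  34,000 zł × 34% = 11,560 zł
  67,000 zł × 39% = 26,130 zł
  → 76,760 zł

76,760 zł > 76,500 zł, so the general income tax governs.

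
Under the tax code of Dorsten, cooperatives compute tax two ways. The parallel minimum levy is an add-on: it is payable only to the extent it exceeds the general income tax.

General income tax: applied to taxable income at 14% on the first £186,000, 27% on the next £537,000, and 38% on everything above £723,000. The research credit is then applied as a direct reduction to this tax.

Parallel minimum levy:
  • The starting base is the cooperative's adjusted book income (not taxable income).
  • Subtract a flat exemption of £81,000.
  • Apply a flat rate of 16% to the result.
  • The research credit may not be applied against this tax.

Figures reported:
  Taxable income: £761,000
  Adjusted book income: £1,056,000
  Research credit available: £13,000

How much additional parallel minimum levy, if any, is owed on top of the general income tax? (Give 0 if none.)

£0

Parallel minimum levy:
  Base (adjusted book income): £1,056,000
  Less exemption £81,000 → base £975,000
  £975,000 × 16% = £156,000

General income tax:
  £186,000 × 14% = £26,040
  £537,000 × 27% = £144,990
  £38,000 × 38% = £14,440
  → £185,470
  Less research credit £13,000 → £172,470

£156,000 ≤ £172,470, so no add-on is due.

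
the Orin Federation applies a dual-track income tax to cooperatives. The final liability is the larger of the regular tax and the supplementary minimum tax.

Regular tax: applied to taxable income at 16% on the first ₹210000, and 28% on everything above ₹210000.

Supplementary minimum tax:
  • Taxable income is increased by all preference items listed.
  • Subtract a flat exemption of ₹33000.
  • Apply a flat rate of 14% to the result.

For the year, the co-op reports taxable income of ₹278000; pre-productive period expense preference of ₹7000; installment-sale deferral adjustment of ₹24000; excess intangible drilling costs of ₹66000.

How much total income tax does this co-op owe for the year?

Supplementary minimum tax:
  Adjusted income: ₹278000 + ₹7000 + ₹24000 + ₹66000 = ₹375000
  Less exemption ₹33000 → base ₹342000
  ₹342000 × 14% = ₹47880

Regular tax:
  ₹210000 × 16% = ₹33600
  ₹68000 × 28% = ₹19040
  → ₹52640

₹52640 > ₹47880, so the regular tax governs.

₹52640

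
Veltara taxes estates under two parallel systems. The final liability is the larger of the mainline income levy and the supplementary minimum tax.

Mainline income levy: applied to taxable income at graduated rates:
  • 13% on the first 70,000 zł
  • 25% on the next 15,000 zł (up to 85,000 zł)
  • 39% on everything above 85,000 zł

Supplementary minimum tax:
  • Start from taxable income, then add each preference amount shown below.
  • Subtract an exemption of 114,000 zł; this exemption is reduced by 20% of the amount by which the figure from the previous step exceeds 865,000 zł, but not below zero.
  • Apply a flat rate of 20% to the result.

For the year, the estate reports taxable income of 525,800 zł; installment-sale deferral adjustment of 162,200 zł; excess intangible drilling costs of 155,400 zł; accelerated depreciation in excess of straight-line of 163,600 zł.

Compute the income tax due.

Mainline income levy:
  70,000 zł × 13% = 9,100 zł
  15,000 zł × 25% = 3,750 zł
  440,800 zł × 39% = 171,912 zł
  → 184,762 zł

Supplementary minimum tax:
  Adjusted income: 525,800 zł + 162,200 zł + 155,400 zł + 163,600 zł = 1,007,000 zł
  Exemption: 114,000 zł − 20% × (1,007,000 zł − 865,000 zł) = 114,000 zł − 28,400 zł = 85,600 zł
  Base: 1,007,000 zł − 85,600 zł = 921,400 zł
  921,400 zł × 20% = 184,280 zł

184,762 zł > 184,280 zł, so the mainline income levy governs.

184,762 zł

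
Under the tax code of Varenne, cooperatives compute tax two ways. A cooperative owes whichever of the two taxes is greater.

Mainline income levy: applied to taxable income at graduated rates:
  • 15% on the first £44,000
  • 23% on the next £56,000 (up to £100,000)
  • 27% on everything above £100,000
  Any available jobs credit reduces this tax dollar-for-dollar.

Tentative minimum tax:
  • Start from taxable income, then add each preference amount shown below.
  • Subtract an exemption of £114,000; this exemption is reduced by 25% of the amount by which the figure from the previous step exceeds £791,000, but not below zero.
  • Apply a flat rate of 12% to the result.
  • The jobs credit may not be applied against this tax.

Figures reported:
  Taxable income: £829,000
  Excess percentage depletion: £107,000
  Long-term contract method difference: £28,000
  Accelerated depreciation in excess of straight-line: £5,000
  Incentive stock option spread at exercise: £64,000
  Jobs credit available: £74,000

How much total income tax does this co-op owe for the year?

£142,310

Mainline income levy:
  £44,000 × 15% = £6,600
  £56,000 × 23% = £12,880
  £729,000 × 27% = £196,830
  → £216,310
  Less jobs credit £74,000 → £142,310

Tentative minimum tax:
  Adjusted income: £829,000 + £107,000 + £28,000 + £5,000 + £64,000 = £1,033,000
  Exemption: £114,000 − 25% × (£1,033,000 − £791,000) = £114,000 − £60,500 = £53,500
  Base: £1,033,000 − £53,500 = £979,500
  £979,500 × 12% = £117,540

£142,310 > £117,540, so the mainline income levy governs.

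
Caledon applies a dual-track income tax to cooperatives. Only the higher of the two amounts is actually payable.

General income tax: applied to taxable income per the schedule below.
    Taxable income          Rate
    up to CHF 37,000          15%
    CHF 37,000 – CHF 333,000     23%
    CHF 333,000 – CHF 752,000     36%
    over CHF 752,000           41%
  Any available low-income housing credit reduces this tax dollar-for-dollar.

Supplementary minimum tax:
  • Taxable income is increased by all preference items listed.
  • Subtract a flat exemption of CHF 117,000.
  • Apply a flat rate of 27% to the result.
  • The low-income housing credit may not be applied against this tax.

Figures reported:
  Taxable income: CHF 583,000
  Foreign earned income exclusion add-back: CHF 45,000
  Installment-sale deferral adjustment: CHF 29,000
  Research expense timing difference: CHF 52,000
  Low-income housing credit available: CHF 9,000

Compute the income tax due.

CHF 159,840

General income tax:
  CHF 37,000 × 15% = CHF 5,550
  CHF 296,000 × 23% = CHF 68,080
  CHF 250,000 × 36% = CHF 90,000
  → CHF 163,630
  Less low-income housing credit CHF 9,000 → CHF 154,630

Supplementary minimum tax:
  Adjusted income: CHF 583,000 + CHF 45,000 + CHF 29,000 + CHF 52,000 = CHF 709,000
  Less exemption CHF 117,000 → base CHF 592,000
  CHF 592,000 × 27% = CHF 159,840

CHF 159,840 > CHF 154,630, so the supplementary minimum tax is the binding amount.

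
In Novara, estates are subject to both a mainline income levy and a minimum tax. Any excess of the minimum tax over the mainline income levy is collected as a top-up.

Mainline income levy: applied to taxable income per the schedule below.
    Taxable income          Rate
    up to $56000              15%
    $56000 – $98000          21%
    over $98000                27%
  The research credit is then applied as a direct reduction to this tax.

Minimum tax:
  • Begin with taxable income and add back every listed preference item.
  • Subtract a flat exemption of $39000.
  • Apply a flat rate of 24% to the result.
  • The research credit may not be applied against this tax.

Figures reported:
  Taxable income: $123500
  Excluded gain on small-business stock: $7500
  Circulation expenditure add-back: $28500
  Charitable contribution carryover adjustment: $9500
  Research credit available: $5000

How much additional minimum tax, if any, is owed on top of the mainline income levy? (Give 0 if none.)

$12095

Minimum tax:
  Adjusted income: $123500 + $7500 + $28500 + $9500 = $169000
  Less exemption $39000 → base $130000
  $130000 × 24% = $31200

Mainline income levy:
  $56000 × 15% = $8400
  $42000 × 21% = $8820
  $25500 × 27% = $6885
  → $24105
  Less research credit $5000 → $19105

Excess of minimum tax over mainline income levy: $31200 − $19105 = $12095.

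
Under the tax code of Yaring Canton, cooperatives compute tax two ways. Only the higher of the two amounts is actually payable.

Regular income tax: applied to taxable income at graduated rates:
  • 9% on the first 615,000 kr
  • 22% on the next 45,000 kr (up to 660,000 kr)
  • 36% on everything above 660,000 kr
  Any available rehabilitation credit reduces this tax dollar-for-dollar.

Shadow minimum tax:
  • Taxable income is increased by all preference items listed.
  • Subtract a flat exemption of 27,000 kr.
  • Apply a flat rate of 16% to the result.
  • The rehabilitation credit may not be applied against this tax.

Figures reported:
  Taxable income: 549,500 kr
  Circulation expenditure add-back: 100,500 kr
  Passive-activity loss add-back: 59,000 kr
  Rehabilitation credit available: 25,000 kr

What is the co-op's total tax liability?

109,120 kr

Regular income tax:
  549,500 kr × 9% = 49,455 kr
  Less rehabilitation credit 25,000 kr → 24,455 kr

Shadow minimum tax:
  Adjusted income: 549,500 kr + 100,500 kr + 59,000 kr = 709,000 kr
  Less exemption 27,000 kr → base 682,000 kr
  682,000 kr × 16% = 109,120 kr

109,120 kr > 24,455 kr, so the shadow minimum tax is the binding amount.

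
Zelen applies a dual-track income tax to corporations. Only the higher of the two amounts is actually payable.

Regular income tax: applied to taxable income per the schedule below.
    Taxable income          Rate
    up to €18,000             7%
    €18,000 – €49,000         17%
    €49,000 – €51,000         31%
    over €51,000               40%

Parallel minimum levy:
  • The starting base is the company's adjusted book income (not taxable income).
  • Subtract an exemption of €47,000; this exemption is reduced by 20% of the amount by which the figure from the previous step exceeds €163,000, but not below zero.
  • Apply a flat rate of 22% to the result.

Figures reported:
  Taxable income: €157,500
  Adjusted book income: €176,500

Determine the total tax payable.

Regular income tax:
  €18,000 × 7% = €1,260
  €31,000 × 17% = €5,270
  €2,000 × 31% = €620
  €106,500 × 40% = €42,600
  → €49,750

Parallel minimum levy:
  Base (adjusted book income): €176,500
  Exemption: €47,000 − 20% × (€176,500 − €163,000) = €47,000 − €2,700 = €44,300
  Base: €176,500 − €44,300 = €132,200
  €132,200 × 22% = €29,084

€49,750 > €29,084, so the regular income tax governs.

€49,750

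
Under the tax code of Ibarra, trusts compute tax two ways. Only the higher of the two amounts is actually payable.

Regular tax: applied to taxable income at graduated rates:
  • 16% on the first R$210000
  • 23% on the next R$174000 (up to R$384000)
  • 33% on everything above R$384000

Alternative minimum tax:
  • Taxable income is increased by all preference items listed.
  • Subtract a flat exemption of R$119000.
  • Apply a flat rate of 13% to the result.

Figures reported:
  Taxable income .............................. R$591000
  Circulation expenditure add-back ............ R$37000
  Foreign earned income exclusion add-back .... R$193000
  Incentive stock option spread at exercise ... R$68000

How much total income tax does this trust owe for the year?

R$141930

Regular tax:
  R$210000 × 16% = R$33600
  R$174000 × 23% = R$40020
  R$207000 × 33% = R$68310
  → R$141930

Alternative minimum tax:
  Adjusted income: R$591000 + R$37000 + R$193000 + R$68000 = R$889000
  Less exemption R$119000 → base R$770000
  R$770000 × 13% = R$100100

R$141930 > R$100100, so the regular tax governs.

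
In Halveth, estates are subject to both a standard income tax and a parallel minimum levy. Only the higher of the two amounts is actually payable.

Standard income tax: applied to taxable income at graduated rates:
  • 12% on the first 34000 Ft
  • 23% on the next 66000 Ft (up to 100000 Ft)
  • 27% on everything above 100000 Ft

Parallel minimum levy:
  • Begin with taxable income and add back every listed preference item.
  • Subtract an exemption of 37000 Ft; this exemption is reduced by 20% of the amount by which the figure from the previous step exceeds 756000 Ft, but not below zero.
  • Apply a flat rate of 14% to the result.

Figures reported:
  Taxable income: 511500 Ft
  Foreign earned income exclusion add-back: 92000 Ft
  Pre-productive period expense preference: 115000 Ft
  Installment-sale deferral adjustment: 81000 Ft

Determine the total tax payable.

130365 Ft

Parallel minimum levy:
  Adjusted income: 511500 Ft + 92000 Ft + 115000 Ft + 81000 Ft = 799500 Ft
  Exemption: 37000 Ft − 20% × (799500 Ft − 756000 Ft) = 37000 Ft − 8700 Ft = 28300 Ft
  Base: 799500 Ft − 28300 Ft = 771200 Ft
  771200 Ft × 14% = 107968 Ft

Standard income tax:
  34000 Ft × 12% = 4080 Ft
  66000 Ft × 23% = 15180 Ft
  411500 Ft × 27% = 111105 Ft
  → 130365 Ft

130365 Ft > 107968 Ft, so the standard income tax governs.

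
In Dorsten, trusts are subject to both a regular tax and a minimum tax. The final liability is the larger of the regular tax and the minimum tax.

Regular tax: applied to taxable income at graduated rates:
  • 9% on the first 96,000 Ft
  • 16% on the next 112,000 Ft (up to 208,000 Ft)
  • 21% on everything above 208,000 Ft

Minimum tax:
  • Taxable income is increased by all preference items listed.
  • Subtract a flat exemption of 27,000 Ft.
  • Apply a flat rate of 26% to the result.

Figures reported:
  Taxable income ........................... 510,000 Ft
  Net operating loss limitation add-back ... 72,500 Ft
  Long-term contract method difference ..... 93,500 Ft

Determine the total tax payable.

Minimum tax:
  Adjusted income: 510,000 Ft + 72,500 Ft + 93,500 Ft = 676,000 Ft
  Less exemption 27,000 Ft → base 649,000 Ft
  649,000 Ft × 26% = 168,740 Ft

Regular tax:
  96,000 Ft × 9% = 8,640 Ft
  112,000 Ft × 16% = 17,920 Ft
  302,000 Ft × 21% = 63,420 Ft
  → 89,980 Ft

168,740 Ft > 89,980 Ft, so the minimum tax is the binding amount.

168,740 Ft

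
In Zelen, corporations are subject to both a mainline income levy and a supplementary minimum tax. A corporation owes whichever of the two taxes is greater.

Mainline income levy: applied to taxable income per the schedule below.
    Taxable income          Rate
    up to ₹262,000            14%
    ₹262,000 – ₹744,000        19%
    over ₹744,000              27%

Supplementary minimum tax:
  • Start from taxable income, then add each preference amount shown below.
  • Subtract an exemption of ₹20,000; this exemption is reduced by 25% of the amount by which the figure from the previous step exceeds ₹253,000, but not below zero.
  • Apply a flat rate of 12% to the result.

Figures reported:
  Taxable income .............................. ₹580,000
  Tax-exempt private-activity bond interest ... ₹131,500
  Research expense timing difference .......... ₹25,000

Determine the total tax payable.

₹97,100

Mainline income levy:
  ₹262,000 × 14% = ₹36,680
  ₹318,000 × 19% = ₹60,420
  → ₹97,100

Supplementary minimum tax:
  Adjusted income: ₹580,000 + ₹131,500 + ₹25,000 = ₹736,500
  Exemption: 25% × (₹736,500 − ₹253,000) = ₹120,875 ≥ ₹20,000, so the exemption is fully phased out
  Base: ₹736,500 − ₹0 = ₹736,500
  ₹736,500 × 12% = ₹88,380

₹97,100 > ₹88,380, so the mainline income levy governs.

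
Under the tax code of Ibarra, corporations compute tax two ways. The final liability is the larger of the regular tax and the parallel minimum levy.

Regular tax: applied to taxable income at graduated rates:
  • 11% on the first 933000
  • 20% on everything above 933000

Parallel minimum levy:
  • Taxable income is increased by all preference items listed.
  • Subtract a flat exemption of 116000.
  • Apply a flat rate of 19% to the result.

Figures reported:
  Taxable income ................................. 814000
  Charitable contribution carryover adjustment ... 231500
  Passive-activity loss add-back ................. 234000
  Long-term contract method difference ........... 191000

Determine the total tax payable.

257355

Regular tax:
  814000 × 11% = 89540

Parallel minimum levy:
  Adjusted income: 814000 + 231500 + 234000 + 191000 = 1470500
  Less exemption 116000 → base 1354500
  1354500 × 19% = 257355

257355 > 89540, so the parallel minimum levy is the binding amount.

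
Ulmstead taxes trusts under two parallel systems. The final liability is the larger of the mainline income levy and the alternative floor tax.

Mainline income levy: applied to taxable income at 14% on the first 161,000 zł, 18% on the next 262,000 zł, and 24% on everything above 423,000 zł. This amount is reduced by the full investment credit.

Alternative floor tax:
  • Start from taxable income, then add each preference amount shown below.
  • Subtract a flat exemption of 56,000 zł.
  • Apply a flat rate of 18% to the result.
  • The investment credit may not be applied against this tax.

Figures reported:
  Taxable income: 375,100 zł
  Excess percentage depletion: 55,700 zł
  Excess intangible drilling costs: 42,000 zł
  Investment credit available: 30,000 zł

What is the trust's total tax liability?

Mainline income levy:
  161,000 zł × 14% = 22,540 zł
  214,100 zł × 18% = 38,538 zł
  → 61,078 zł
  Less investment credit 30,000 zł → 31,078 zł

Alternative floor tax:
  Adjusted income: 375,100 zł + 55,700 zł + 42,000 zł = 472,800 zł
  Less exemption 56,000 zł → base 416,800 zł
  416,800 zł × 18% = 75,024 zł

75,024 zł > 31,078 zł, so the alternative floor tax is the binding amount.

75,024 zł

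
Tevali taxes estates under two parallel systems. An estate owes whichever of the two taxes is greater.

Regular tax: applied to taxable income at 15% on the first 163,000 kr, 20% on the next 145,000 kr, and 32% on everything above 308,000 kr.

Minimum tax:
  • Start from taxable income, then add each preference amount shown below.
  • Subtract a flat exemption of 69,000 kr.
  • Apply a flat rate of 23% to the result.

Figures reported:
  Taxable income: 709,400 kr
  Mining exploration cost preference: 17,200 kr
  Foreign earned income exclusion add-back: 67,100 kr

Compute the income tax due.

Minimum tax:
  Adjusted income: 709,400 kr + 17,200 kr + 67,100 kr = 793,700 kr
  Less exemption 69,000 kr → base 724,700 kr
  724,700 kr × 23% = 166,681 kr

Regular tax:
  163,000 kr × 15% = 24,450 kr
  145,000 kr × 20% = 29,000 kr
  401,400 kr × 32% = 128,448 kr
  → 181,898 kr

181,898 kr > 166,681 kr, so the regular tax governs.

181,898 kr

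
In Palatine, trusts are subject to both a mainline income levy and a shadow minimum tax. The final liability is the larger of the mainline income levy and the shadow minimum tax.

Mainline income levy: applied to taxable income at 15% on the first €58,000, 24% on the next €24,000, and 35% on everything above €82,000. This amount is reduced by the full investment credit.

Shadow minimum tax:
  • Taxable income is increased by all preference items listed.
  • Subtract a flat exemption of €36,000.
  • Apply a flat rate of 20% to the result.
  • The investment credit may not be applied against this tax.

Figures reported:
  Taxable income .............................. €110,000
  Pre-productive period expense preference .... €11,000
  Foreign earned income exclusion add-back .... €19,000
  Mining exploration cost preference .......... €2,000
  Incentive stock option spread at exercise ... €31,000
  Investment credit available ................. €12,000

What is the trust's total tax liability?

Mainline income levy:
  €58,000 × 15% = €8,700
  €24,000 × 24% = €5,760
  €28,000 × 35% = €9,800
  → €24,260
  Less investment credit €12,000 → €12,260

Shadow minimum tax:
  Adjusted income: €110,000 + €11,000 + €19,000 + €2,000 + €31,000 = €173,000
  Less exemption €36,000 → base €137,000
  €137,000 × 20% = €27,400

€27,400 > €12,260, so the shadow minimum tax is the binding amount.

€27,400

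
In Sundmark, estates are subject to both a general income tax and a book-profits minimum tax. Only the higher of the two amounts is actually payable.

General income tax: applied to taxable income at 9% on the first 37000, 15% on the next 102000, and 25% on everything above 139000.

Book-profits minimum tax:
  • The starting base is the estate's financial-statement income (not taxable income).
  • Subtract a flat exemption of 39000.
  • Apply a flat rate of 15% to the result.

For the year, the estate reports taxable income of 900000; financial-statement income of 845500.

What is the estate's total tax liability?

Book-profits minimum tax:
  Base (financial-statement income): 845500
  Less exemption 39000 → base 806500
  806500 × 15% = 120975

General income tax:
  37000 × 9% = 3330
  102000 × 15% = 15300
  761000 × 25% = 190250
  → 208880

208880 > 120975, so the general income tax governs.

208880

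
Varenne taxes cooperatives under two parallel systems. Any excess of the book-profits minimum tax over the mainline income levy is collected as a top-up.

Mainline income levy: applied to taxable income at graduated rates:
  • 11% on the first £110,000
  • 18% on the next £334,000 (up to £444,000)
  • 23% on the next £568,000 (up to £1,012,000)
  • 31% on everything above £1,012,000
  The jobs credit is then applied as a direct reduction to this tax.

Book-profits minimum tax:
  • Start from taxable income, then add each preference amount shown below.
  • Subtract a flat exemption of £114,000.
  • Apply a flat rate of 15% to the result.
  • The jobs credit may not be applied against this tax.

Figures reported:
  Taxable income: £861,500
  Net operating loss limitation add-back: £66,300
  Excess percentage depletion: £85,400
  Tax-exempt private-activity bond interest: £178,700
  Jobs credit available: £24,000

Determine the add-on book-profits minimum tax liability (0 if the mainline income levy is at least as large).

Mainline income levy:
  £110,000 × 11% = £12,100
  £334,000 × 18% = £60,120
  £417,500 × 23% = £96,025
  → £168,245
  Less jobs credit £24,000 → £144,245

Book-profits minimum tax:
  Adjusted income: £861,500 + £66,300 + £85,400 + £178,700 = £1,191,900
  Less exemption £114,000 → base £1,077,900
  £1,077,900 × 15% = £161,685

Excess of book-profits minimum tax over mainline income levy: £161,685 − £144,245 = £17,440.

£17,440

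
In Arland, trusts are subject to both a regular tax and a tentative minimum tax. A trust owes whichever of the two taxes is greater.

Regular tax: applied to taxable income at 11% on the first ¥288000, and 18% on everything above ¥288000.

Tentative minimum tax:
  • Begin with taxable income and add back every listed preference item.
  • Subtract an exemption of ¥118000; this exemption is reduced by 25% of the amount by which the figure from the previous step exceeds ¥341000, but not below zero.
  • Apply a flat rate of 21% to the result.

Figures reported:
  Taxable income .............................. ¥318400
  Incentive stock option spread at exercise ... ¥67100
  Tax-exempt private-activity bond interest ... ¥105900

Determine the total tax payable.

¥86310

Tentative minimum tax:
  Adjusted income: ¥318400 + ¥67100 + ¥105900 = ¥491400
  Exemption: ¥118000 − 25% × (¥491400 − ¥341000) = ¥118000 − ¥37600 = ¥80400
  Base: ¥491400 − ¥80400 = ¥411000
  ¥411000 × 21% = ¥86310

Regular tax:
  ¥288000 × 11% = ¥31680
  ¥30400 × 18% = ¥5472
  → ¥37152

¥86310 > ¥37152, so the tentative minimum tax is the binding amount.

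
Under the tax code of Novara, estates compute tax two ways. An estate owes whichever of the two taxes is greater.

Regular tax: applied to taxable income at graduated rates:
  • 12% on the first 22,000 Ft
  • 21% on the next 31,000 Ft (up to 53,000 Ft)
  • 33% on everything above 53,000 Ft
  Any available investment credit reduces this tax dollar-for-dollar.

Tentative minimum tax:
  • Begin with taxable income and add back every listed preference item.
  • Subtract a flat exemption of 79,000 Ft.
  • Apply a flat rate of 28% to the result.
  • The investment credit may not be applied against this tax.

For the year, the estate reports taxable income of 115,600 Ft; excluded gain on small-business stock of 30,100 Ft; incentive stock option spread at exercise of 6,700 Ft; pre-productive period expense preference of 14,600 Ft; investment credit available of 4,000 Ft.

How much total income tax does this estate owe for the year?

25,808 Ft

Tentative minimum tax:
  Adjusted income: 115,600 Ft + 30,100 Ft + 6,700 Ft + 14,600 Ft = 167,000 Ft
  Less exemption 79,000 Ft → base 88,000 Ft
  88,000 Ft × 28% = 24,640 Ft

Regular tax:
  22,000 Ft × 12% = 2,640 Ft
  31,000 Ft × 21% = 6,510 Ft
  62,600 Ft × 33% = 20,658 Ft
  → 29,808 Ft
  Less investment credit 4,000 Ft → 25,808 Ft

25,808 Ft > 24,640 Ft, so the regular tax governs.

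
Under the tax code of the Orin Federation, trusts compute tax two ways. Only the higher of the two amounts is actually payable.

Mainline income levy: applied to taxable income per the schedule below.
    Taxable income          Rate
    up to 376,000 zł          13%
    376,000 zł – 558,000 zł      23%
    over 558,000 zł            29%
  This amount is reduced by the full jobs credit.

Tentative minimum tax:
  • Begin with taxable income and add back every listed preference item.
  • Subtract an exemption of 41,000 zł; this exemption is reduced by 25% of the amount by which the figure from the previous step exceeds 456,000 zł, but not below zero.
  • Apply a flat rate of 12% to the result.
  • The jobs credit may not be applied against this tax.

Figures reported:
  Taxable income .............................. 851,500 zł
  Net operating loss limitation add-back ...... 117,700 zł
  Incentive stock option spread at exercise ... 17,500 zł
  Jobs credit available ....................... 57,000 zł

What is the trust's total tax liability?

118,855 zł

Tentative minimum tax:
  Adjusted income: 851,500 zł + 117,700 zł + 17,500 zł = 986,700 zł
  Exemption: 25% × (986,700 zł − 456,000 zł) = 132,675 zł ≥ 41,000 zł, so the exemption is fully phased out
  Base: 986,700 zł − 0 zł = 986,700 zł
  986,700 zł × 12% = 118,404 zł

Mainline income levy:
  376,000 zł × 13% = 48,880 zł
  182,000 zł × 23% = 41,860 zł
  293,500 zł × 29% = 85,115 zł
  → 175,855 zł
  Less jobs credit 57,000 zł → 118,855 zł

118,855 zł > 118,404 zł, so the mainline income levy governs.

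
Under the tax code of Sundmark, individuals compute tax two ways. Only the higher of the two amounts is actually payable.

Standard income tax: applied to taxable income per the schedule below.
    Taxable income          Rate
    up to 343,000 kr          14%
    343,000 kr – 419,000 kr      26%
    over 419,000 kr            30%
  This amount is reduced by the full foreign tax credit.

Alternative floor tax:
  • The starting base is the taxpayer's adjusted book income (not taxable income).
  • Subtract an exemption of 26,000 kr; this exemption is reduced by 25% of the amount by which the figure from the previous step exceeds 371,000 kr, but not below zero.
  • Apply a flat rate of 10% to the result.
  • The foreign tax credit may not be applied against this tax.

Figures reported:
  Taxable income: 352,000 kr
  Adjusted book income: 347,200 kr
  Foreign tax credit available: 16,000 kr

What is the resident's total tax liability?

Alternative floor tax:
  Base (adjusted book income): 347,200 kr
  Exemption: 347,200 kr ≤ 371,000 kr, so full 26,000 kr applies
  Base: 347,200 kr − 26,000 kr = 321,200 kr
  321,200 kr × 10% = 32,120 kr

Standard income tax:
  343,000 kr × 14% = 48,020 kr
  9,000 kr × 26% = 2,340 kr
  → 50,360 kr
  Less foreign tax credit 16,000 kr → 34,360 kr

34,360 kr > 32,120 kr, so the standard income tax governs.

34,360 kr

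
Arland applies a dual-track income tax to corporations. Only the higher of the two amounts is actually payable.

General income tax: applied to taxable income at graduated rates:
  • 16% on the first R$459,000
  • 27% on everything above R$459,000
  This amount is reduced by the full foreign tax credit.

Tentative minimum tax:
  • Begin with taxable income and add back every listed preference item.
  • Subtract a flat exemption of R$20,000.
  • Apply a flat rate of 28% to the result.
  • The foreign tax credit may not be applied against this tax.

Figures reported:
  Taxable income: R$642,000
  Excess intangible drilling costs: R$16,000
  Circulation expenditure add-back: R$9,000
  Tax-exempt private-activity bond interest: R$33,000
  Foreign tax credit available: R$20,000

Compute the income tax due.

R$190,400

Tentative minimum tax:
  Adjusted income: R$642,000 + R$16,000 + R$9,000 + R$33,000 = R$700,000
  Less exemption R$20,000 → base R$680,000
  R$680,000 × 28% = R$190,400

General income tax:
  R$459,000 × 16% = R$73,440
  R$183,000 × 27% = R$49,410
  → R$122,850
  Less foreign tax credit R$20,000 → R$102,850

R$190,400 > R$102,850, so the tentative minimum tax is the binding amount.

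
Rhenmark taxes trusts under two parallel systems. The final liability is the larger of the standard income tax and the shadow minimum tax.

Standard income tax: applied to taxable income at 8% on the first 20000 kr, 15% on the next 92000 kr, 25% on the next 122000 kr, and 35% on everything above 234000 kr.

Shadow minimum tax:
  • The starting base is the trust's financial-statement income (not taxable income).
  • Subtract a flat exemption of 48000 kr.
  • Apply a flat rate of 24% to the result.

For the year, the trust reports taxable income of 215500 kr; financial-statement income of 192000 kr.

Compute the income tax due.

Shadow minimum tax:
  Base (financial-statement income): 192000 kr
  Less exemption 48000 kr → base 144000 kr
  144000 kr × 24% = 34560 kr

Standard income tax:
  20000 kr × 8% = 1600 kr
  92000 kr × 15% = 13800 kr
  103500 kr × 25% = 25875 kr
  → 41275 kr

41275 kr > 34560 kr, so the standard income tax governs.

41275 kr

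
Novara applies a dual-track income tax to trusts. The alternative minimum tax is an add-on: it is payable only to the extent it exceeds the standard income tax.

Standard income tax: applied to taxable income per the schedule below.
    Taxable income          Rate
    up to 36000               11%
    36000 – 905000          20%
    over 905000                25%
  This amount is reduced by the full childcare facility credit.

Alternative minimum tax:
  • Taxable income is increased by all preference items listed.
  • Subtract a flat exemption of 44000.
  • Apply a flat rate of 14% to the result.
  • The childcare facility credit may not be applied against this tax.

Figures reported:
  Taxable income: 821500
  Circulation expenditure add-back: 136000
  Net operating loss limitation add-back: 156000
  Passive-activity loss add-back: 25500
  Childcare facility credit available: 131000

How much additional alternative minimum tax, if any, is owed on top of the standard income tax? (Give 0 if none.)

123240

Standard income tax:
  36000 × 11% = 3960
  785500 × 20% = 157100
  → 161060
  Less childcare facility credit 131000 → 30060

Alternative minimum tax:
  Adjusted income: 821500 + 136000 + 156000 + 25500 = 1139000
  Less exemption 44000 → base 1095000
  1095000 × 14% = 153300

Excess of alternative minimum tax over standard income tax: 153300 − 30060 = 123240.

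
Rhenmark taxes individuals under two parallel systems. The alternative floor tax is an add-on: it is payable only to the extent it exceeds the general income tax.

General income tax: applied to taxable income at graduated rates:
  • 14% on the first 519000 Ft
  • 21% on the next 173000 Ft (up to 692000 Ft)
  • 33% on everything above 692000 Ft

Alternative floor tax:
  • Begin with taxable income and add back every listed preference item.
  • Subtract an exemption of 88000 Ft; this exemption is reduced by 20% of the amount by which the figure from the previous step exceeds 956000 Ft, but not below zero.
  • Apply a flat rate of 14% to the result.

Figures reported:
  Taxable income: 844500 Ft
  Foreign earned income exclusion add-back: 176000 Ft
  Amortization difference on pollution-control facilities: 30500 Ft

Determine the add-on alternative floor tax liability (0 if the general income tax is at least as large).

0 Ft

Alternative floor tax:
  Adjusted income: 844500 Ft + 176000 Ft + 30500 Ft = 1051000 Ft
  Exemption: 88000 Ft − 20% × (1051000 Ft − 956000 Ft) = 88000 Ft − 19000 Ft = 69000 Ft
  Base: 1051000 Ft − 69000 Ft = 982000 Ft
  982000 Ft × 14% = 137480 Ft

General income tax:
  519000 Ft × 14% = 72660 Ft
  173000 Ft × 21% = 36330 Ft
  152500 Ft × 33% = 50325 Ft
  → 159315 Ft

137480 Ft ≤ 159315 Ft, so no add-on is due.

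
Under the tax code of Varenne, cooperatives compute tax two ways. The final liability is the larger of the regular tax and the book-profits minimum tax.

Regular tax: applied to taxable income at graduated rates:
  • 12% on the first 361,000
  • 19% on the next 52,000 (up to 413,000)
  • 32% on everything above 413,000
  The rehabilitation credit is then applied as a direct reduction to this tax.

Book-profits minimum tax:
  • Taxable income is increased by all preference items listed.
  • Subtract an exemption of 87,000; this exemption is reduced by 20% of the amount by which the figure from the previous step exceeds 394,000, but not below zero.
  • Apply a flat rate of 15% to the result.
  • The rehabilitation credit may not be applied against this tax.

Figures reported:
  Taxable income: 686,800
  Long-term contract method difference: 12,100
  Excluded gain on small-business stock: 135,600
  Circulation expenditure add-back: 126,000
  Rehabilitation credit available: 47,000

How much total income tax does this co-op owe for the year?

Regular tax:
  361,000 × 12% = 43,320
  52,000 × 19% = 9,880
  273,800 × 32% = 87,616
  → 140,816
  Less rehabilitation credit 47,000 → 93,816

Book-profits minimum tax:
  Adjusted income: 686,800 + 12,100 + 135,600 + 126,000 = 960,500
  Exemption: 20% × (960,500 − 394,000) = 113,300 ≥ 87,000, so the exemption is fully phased out
  Base: 960,500 − 0 = 960,500
  960,500 × 15% = 144,075

144,075 > 93,816, so the book-profits minimum tax is the binding amount.

144,075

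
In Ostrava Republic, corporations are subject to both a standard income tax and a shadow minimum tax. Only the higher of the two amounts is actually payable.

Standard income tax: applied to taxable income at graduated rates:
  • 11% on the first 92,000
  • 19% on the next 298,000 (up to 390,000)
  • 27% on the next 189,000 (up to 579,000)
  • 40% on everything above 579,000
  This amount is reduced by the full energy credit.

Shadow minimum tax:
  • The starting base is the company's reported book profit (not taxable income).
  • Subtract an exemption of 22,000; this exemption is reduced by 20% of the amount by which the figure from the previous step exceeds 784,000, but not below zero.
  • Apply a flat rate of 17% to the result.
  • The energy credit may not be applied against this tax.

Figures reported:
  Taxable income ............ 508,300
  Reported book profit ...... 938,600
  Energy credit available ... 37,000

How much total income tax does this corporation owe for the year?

159,562

Shadow minimum tax:
  Base (reported book profit): 938,600
  Exemption: 20% × (938,600 − 784,000) = 30,920 ≥ 22,000, so the exemption is fully phased out
  Base: 938,600 − 0 = 938,600
  938,600 × 17% = 159,562

Standard income tax:
  92,000 × 11% = 10,120
  298,000 × 19% = 56,620
  118,300 × 27% = 31,941
  → 98,681
  Less energy credit 37,000 → 61,681

159,562 > 61,681, so the shadow minimum tax is the binding amount.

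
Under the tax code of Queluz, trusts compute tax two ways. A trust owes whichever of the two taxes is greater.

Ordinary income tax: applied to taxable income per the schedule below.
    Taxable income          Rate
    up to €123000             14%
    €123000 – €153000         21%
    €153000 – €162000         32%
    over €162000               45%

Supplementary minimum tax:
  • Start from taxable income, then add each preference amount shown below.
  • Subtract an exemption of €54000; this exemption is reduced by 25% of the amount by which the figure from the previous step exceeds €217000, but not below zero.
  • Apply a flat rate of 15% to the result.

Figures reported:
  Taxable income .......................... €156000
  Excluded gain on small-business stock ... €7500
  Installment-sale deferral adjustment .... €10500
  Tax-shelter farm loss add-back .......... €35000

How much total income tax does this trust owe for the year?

€24480

Supplementary minimum tax:
  Adjusted income: €156000 + €7500 + €10500 + €35000 = €209000
  Exemption: €209000 ≤ €217000, so full €54000 applies
  Base: €209000 − €54000 = €155000
  €155000 × 15% = €23250

Ordinary income tax:
  €123000 × 14% = €17220
  €30000 × 21% = €6300
  €3000 × 32% = €960
  → €24480

€24480 > €23250, so the ordinary income tax governs.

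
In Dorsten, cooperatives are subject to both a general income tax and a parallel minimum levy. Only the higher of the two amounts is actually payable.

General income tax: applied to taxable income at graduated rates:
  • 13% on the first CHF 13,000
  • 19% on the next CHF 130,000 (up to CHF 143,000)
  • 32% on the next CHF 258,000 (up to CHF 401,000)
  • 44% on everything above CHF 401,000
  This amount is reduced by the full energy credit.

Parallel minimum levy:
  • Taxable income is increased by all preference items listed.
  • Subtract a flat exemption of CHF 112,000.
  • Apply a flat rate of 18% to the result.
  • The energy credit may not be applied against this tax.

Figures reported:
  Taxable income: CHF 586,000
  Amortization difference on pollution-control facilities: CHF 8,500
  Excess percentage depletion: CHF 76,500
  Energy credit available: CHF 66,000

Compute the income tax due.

Parallel minimum levy:
  Adjusted income: CHF 586,000 + CHF 8,500 + CHF 76,500 = CHF 671,000
  Less exemption CHF 112,000 → base CHF 559,000
  CHF 559,000 × 18% = CHF 100,620

General income tax:
  CHF 13,000 × 13% = CHF 1,690
  CHF 130,000 × 19% = CHF 24,700
  CHF 258,000 × 32% = CHF 82,560
  CHF 185,000 × 44% = CHF 81,400
  → CHF 190,350
  Less energy credit CHF 66,000 → CHF 124,350

CHF 124,350 > CHF 100,620, so the general income tax governs.

CHF 124,350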